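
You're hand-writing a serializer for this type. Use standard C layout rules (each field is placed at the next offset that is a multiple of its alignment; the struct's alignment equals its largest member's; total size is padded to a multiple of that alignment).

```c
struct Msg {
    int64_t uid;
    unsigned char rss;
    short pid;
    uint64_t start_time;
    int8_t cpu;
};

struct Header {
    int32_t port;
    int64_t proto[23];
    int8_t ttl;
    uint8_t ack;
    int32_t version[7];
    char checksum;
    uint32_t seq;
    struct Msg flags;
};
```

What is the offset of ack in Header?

Msg: 0..8  uid  (8B, 8-aligned); 8..9  rss  (1B, 1-aligned); 9..10  -- padding (1B); 10..12  pid  (2B, 2-aligned); 12..16  -- padding (4B); 16..24  start_time  (8B, 8-aligned); 24..25  cpu  (1B, 1-aligned); 25..32  -- tail padding (7B); sizeof = 32, alignof = 8
0..4  port  (4B, 4-aligned)
4..8  -- padding (4B)
8..192  proto  (184B, 8-aligned)
192..193  ttl  (1B, 1-aligned)
193..194  ack  (1B, 1-aligned)

193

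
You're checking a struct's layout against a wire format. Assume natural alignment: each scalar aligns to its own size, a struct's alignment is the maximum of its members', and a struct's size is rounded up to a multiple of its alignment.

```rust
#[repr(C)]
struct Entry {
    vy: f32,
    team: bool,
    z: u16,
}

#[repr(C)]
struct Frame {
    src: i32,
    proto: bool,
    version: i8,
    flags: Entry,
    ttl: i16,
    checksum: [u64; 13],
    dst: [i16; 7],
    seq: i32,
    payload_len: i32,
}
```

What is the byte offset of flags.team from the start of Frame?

12

Entry: @0: vy [4B, align 4] → 4; @4: team [1B, align 1] → 5; +1 pad (align 2); @6: z [2B, align 2] → 8; size 8, align 4
@0: src [4B, align 4] → 4
@4: proto [1B, align 1] → 5
@5: version [1B, align 1] → 6
+2 pad (align 4)
@8: flags [8B, align 4] → 16
within Entry: team at 4
8 + 4 = 12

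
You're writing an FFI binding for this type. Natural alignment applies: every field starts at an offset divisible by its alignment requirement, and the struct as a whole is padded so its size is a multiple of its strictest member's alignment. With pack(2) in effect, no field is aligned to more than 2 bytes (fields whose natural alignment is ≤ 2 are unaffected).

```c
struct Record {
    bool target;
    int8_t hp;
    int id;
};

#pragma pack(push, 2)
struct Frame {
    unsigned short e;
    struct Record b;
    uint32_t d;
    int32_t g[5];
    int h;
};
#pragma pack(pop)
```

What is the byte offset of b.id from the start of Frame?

6

Record: target at 0 (size 1, align 1) → ends 1; hp at 1 (size 1, align 1) → ends 2; pad 2 to align 4 for id; id at 4 (size 4, align 4) → ends 8; total 8 bytes, alignment 4
e at 0 (size 2, align 2) → ends 2
b at 2 (size 8, align 2) → ends 10
within Record: id at 4
2 + 4 = 6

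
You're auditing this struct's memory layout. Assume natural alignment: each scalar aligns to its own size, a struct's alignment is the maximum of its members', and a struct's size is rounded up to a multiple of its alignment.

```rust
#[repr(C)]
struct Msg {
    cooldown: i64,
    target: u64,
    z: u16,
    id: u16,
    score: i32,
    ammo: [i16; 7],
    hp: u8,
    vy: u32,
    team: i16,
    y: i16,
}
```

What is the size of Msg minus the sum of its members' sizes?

0..8  cooldown  (8B, 8-aligned)
8..16  target  (8B, 8-aligned)
16..18  z  (2B, 2-aligned)
18..20  id  (2B, 2-aligned)
20..24  score  (4B, 4-aligned)
24..38  ammo  (14B, 2-aligned)
38..39  hp  (1B, 1-aligned)
39..40  -- padding (1B)
40..44  vy  (4B, 4-aligned)
44..46  team  (2B, 2-aligned)
46..48  y  (2B, 2-aligned)
sizeof = 48, alignof = 8
data bytes 47, size 48 → padding 1

1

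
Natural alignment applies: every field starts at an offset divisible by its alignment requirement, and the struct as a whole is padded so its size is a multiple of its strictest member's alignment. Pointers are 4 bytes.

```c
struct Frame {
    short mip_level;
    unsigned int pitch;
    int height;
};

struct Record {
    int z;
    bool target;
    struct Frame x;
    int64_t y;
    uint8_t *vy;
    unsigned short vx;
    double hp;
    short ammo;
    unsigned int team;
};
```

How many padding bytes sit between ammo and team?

Frame: @0: mip_level [2B, align 2] → 2; +2 pad (align 4); @4: pitch [4B, align 4] → 8; @8: height [4B, align 4] → 12; size 12, align 4
@0: z [4B, align 4] → 4
@4: target [1B, align 1] → 5
+3 pad (align 4)
@8: x [12B, align 4] → 20
+4 pad (align 8)
@24: y [8B, align 8] → 32
@32: vy [4B, align 4] → 36
@36: vx [2B, align 2] → 38
+2 pad (align 8)
@40: hp [8B, align 8] → 48
@48: ammo [2B, align 2] → 50
+2 pad (align 4)
@52: team [4B, align 4] → 56

2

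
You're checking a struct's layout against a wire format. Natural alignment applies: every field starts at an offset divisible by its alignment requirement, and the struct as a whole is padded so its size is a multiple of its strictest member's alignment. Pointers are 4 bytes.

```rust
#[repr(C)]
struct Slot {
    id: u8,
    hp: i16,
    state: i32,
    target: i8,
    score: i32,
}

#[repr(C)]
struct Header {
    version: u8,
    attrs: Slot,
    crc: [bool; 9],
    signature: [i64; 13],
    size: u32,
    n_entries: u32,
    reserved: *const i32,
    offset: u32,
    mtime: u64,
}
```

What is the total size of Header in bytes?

Slot: @0: id [1B, align 1] → 1; +1 pad (align 2); @2: hp [2B, align 2] → 4; @4: state [4B, align 4] → 8; @8: target [1B, align 1] → 9; +3 pad (align 4); @12: score [4B, align 4] → 16; size 16, align 4
@0: version [1B, align 1] → 1
+3 pad (align 4)
@4: attrs [16B, align 4] → 20
@20: crc [9B, align 1] → 29
+3 pad (align 8)
@32: signature [104B, align 8] → 136
@136: size [4B, align 4] → 140
@140: n_entries [4B, align 4] → 144
@144: reserved [4B, align 4] → 148
@148: offset [4B, align 4] → 152
@152: mtime [8B, align 8] → 160
size 160, align 8

160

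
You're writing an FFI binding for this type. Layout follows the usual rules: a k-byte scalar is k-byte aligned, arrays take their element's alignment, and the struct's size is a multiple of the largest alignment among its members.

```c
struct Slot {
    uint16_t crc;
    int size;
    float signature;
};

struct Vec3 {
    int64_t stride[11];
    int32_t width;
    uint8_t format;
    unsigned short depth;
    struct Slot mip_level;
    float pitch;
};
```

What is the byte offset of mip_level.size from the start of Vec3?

100

Slot: 0..2  crc  (2B, 2-aligned); 2..4  -- padding (2B); 4..8  size  (4B, 4-aligned); 8..12  signature  (4B, 4-aligned); sizeof = 12, alignof = 4
0..88  stride  (88B, 8-aligned)
88..92  width  (4B, 4-aligned)
92..93  format  (1B, 1-aligned)
93..94  -- padding (1B)
94..96  depth  (2B, 2-aligned)
96..108  mip_level  (12B, 4-aligned)
within Slot: size at 4
96 + 4 = 100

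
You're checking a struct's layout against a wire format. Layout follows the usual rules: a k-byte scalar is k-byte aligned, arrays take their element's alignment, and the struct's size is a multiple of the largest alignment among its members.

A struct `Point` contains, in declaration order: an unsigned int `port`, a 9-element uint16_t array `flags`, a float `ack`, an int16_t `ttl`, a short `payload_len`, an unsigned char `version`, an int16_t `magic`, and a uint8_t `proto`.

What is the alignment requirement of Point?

member alignments: port=4, flags=2, ack=4, ttl=2, payload_len=2, version=1, magic=2, proto=1
max = 4

4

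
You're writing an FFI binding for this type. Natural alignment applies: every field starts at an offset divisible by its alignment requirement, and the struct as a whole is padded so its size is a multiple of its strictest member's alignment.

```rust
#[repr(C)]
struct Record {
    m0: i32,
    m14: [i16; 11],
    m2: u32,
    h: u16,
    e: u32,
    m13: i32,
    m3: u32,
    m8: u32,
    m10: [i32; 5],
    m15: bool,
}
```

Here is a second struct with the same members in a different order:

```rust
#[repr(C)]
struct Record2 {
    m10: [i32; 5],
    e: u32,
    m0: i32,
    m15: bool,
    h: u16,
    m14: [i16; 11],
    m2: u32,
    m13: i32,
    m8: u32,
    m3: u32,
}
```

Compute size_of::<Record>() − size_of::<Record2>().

4

0..4  m0  (4B, 4-aligned)
4..26  m14  (22B, 2-aligned)
26..28  -- padding (2B)
28..32  m2  (4B, 4-aligned)
32..34  h  (2B, 2-aligned)
34..36  -- padding (2B)
36..40  e  (4B, 4-aligned)
40..44  m13  (4B, 4-aligned)
44..48  m3  (4B, 4-aligned)
48..52  m8  (4B, 4-aligned)
52..72  m10  (20B, 4-aligned)
72..73  m15  (1B, 1-aligned)
73..76  -- tail padding (3B)
sizeof = 76, alignof = 4
— Record2 —
0..20  m10  (20B, 4-aligned)
20..24  e  (4B, 4-aligned)
24..28  m0  (4B, 4-aligned)
28..29  m15  (1B, 1-aligned)
29..30  -- padding (1B)
30..32  h  (2B, 2-aligned)
32..54  m14  (22B, 2-aligned)
54..56  -- padding (2B)
56..60  m2  (4B, 4-aligned)
60..64  m13  (4B, 4-aligned)
64..68  m8  (4B, 4-aligned)
68..72  m3  (4B, 4-aligned)
sizeof = 72, alignof = 4
76 − 72 = 4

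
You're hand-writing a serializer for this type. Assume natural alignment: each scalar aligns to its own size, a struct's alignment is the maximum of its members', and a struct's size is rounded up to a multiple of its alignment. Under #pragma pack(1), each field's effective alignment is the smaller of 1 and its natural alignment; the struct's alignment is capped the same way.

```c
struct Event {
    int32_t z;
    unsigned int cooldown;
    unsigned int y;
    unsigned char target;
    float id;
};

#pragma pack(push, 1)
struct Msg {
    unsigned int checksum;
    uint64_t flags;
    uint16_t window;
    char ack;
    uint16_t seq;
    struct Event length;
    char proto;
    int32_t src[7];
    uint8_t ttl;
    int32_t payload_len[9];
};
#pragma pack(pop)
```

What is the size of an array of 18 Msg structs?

1854

Event: z at 0 (size 4, align 4) → ends 4; cooldown at 4 (size 4, align 4) → ends 8; y at 8 (size 4, align 4) → ends 12; target at 12 (size 1, align 1) → ends 13; pad 3 to align 4 for id; id at 16 (size 4, align 4) → ends 20; total 20 bytes, alignment 4
checksum at 0 (size 4, align 1) → ends 4
flags at 4 (size 8, align 1) → ends 12
window at 12 (size 2, align 1) → ends 14
ack at 14 (size 1, align 1) → ends 15
seq at 15 (size 2, align 1) → ends 17
length at 17 (size 20, align 1) → ends 37
proto at 37 (size 1, align 1) → ends 38
src at 38 (size 28, align 1) → ends 66
ttl at 66 (size 1, align 1) → ends 67
payload_len at 67 (size 36, align 1) → ends 103
total 103 bytes, alignment 1
array of 18: 18 × 103 = 1854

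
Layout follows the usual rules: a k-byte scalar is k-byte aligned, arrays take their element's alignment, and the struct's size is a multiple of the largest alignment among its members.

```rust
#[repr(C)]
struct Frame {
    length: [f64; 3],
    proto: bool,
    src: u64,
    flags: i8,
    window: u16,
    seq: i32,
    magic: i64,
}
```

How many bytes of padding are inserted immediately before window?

0..24  length  (24B, 8-aligned)
24..25  proto  (1B, 1-aligned)
25..32  -- padding (7B)
32..40  src  (8B, 8-aligned)
40..41  flags  (1B, 1-aligned)
41..42  -- padding (1B)
42..44  window  (2B, 2-aligned)

1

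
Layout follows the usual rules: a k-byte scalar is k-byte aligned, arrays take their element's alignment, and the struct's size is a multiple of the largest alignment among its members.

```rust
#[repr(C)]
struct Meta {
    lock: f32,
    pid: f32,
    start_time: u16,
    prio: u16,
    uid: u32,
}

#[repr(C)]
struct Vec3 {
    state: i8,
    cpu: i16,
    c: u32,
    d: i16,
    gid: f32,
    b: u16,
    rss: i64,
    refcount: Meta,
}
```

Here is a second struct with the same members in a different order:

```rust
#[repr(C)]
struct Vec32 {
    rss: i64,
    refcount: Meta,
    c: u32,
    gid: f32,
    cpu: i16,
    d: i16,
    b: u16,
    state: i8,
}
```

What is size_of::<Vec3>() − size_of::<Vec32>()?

8

Meta: 0..4  lock  (4B, 4-aligned); 4..8  pid  (4B, 4-aligned); 8..10  start_time  (2B, 2-aligned); 10..12  prio  (2B, 2-aligned); 12..16  uid  (4B, 4-aligned); sizeof = 16, alignof = 4
0..1  state  (1B, 1-aligned)
1..2  -- padding (1B)
2..4  cpu  (2B, 2-aligned)
4..8  c  (4B, 4-aligned)
8..10  d  (2B, 2-aligned)
10..12  -- padding (2B)
12..16  gid  (4B, 4-aligned)
16..18  b  (2B, 2-aligned)
18..24  -- padding (6B)
24..32  rss  (8B, 8-aligned)
32..48  refcount  (16B, 4-aligned)
sizeof = 48, alignof = 8
— Vec32 —
0..8  rss  (8B, 8-aligned)
8..24  refcount  (16B, 4-aligned)
24..28  c  (4B, 4-aligned)
28..32  gid  (4B, 4-aligned)
32..34  cpu  (2B, 2-aligned)
34..36  d  (2B, 2-aligned)
36..38  b  (2B, 2-aligned)
38..39  state  (1B, 1-aligned)
39..40  -- tail padding (1B)
sizeof = 40, alignof = 8
48 − 40 = 8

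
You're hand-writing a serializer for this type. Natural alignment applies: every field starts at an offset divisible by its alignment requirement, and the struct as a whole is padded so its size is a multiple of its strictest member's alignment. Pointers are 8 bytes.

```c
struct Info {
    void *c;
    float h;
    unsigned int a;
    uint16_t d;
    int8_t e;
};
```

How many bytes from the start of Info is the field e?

18

c at 0 (size 8, align 8) → ends 8
h at 8 (size 4, align 4) → ends 12
a at 12 (size 4, align 4) → ends 16
d at 16 (size 2, align 2) → ends 18
e at 18 (size 1, align 1) → ends 19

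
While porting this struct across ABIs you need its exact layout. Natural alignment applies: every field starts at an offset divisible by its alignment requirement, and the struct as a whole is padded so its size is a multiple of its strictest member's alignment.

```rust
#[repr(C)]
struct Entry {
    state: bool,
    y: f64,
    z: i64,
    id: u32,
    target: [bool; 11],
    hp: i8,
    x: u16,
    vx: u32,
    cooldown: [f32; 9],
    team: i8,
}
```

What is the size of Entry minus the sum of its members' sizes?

0..1  state  (1B, 1-aligned)
1..8  -- padding (7B)
8..16  y  (8B, 8-aligned)
16..24  z  (8B, 8-aligned)
24..28  id  (4B, 4-aligned)
28..39  target  (11B, 1-aligned)
39..40  hp  (1B, 1-aligned)
40..42  x  (2B, 2-aligned)
42..44  -- padding (2B)
44..48  vx  (4B, 4-aligned)
48..84  cooldown  (36B, 4-aligned)
84..85  team  (1B, 1-aligned)
85..88  -- tail padding (3B)
sizeof = 88, alignof = 8
data bytes 76, size 88 → padding 12

12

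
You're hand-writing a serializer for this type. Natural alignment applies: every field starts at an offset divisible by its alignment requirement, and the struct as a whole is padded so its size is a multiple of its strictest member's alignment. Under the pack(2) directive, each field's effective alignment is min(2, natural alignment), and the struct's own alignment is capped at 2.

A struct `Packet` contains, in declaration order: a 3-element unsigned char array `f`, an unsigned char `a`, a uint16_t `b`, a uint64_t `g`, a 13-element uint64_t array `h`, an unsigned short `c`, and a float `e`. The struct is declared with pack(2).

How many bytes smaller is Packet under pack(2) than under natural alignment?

natural layout:
  0..3  f  (3B, 1-aligned)
  3..4  a  (1B, 1-aligned)
  4..6  b  (2B, 2-aligned)
  6..8  -- padding (2B)
  8..16  g  (8B, 8-aligned)
  16..120  h  (104B, 8-aligned)
  120..122  c  (2B, 2-aligned)
  122..124  -- padding (2B)
  124..128  e  (4B, 4-aligned)
  sizeof = 128, alignof = 8
packed(2) layout:
  0..3  f  (3B, 1-aligned)
  3..4  a  (1B, 1-aligned)
  4..6  b  (2B, 2-aligned)
  6..14  g  (8B, 2-aligned)
  14..118  h  (104B, 2-aligned)
  118..120  c  (2B, 2-aligned)
  120..124  e  (4B, 2-aligned)
  sizeof = 124, alignof = 2
128 − 124 = 4

4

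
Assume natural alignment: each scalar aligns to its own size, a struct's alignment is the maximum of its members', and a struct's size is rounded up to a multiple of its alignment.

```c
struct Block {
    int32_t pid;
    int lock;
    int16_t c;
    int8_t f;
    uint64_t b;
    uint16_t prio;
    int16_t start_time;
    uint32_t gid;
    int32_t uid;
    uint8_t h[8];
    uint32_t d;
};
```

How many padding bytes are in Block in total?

5

@0: pid [4B, align 4] → 4
@4: lock [4B, align 4] → 8
@8: c [2B, align 2] → 10
@10: f [1B, align 1] → 11
+5 pad (align 8)
@16: b [8B, align 8] → 24
@24: prio [2B, align 2] → 26
@26: start_time [2B, align 2] → 28
@28: gid [4B, align 4] → 32
@32: uid [4B, align 4] → 36
@36: h [8B, align 1] → 44
@44: d [4B, align 4] → 48
size 48, align 8
data bytes 43, size 48 → padding 5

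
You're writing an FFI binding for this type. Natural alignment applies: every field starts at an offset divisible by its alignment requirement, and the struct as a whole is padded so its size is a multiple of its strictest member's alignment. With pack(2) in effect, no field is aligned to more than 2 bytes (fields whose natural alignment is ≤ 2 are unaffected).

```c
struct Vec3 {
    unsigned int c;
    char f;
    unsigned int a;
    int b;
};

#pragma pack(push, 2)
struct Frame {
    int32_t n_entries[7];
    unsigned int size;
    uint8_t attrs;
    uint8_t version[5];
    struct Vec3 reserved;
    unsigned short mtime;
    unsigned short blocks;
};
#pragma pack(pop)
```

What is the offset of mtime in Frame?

Vec3: 0..4  c  (4B, 4-aligned); 4..5  f  (1B, 1-aligned); 5..8  -- padding (3B); 8..12  a  (4B, 4-aligned); 12..16  b  (4B, 4-aligned); sizeof = 16, alignof = 4
0..28  n_entries  (28B, 2-aligned)
28..32  size  (4B, 2-aligned)
32..33  attrs  (1B, 1-aligned)
33..38  version  (5B, 1-aligned)
38..54  reserved  (16B, 2-aligned)
54..56  mtime  (2B, 2-aligned)

54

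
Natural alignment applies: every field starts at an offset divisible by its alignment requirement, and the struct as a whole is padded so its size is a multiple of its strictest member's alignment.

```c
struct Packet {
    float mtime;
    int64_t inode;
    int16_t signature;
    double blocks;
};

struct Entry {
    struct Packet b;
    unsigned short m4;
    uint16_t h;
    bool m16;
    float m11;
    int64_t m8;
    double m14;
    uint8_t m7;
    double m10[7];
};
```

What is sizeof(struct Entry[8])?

1024

Packet: mtime at 0 (size 4, align 4) → ends 4; pad 4 to align 8 for inode; inode at 8 (size 8, align 8) → ends 16; signature at 16 (size 2, align 2) → ends 18; pad 6 to align 8 for blocks; blocks at 24 (size 8, align 8) → ends 32; total 32 bytes, alignment 8
b at 0 (size 32, align 8) → ends 32
m4 at 32 (size 2, align 2) → ends 34
h at 34 (size 2, align 2) → ends 36
m16 at 36 (size 1, align 1) → ends 37
pad 3 to align 4 for m11
m11 at 40 (size 4, align 4) → ends 44
pad 4 to align 8 for m8
m8 at 48 (size 8, align 8) → ends 56
m14 at 56 (size 8, align 8) → ends 64
m7 at 64 (size 1, align 1) → ends 65
pad 7 to align 8 for m10
m10 at 72 (size 56, align 8) → ends 128
total 128 bytes, alignment 8
array of 8: 8 × 128 = 1024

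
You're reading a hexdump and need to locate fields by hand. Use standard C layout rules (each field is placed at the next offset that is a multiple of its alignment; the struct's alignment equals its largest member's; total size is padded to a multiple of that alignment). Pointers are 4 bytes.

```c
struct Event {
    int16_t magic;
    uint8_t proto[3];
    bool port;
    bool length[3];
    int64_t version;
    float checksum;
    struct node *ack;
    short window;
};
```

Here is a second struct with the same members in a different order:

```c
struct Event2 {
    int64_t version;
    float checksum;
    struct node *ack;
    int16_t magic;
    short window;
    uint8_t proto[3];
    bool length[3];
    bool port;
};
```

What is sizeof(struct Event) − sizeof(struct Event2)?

0..2  magic  (2B, 2-aligned)
2..5  proto  (3B, 1-aligned)
5..6  port  (1B, 1-aligned)
6..9  length  (3B, 1-aligned)
9..16  -- padding (7B)
16..24  version  (8B, 8-aligned)
24..28  checksum  (4B, 4-aligned)
28..32  ack  (4B, 4-aligned)
32..34  window  (2B, 2-aligned)
34..40  -- tail padding (6B)
sizeof = 40, alignof = 8
— Event2 —
0..8  version  (8B, 8-aligned)
8..12  checksum  (4B, 4-aligned)
12..16  ack  (4B, 4-aligned)
16..18  magic  (2B, 2-aligned)
18..20  window  (2B, 2-aligned)
20..23  proto  (3B, 1-aligned)
23..26  length  (3B, 1-aligned)
26..27  port  (1B, 1-aligned)
27..32  -- tail padding (5B)
sizeof = 32, alignof = 8
40 − 32 = 8

8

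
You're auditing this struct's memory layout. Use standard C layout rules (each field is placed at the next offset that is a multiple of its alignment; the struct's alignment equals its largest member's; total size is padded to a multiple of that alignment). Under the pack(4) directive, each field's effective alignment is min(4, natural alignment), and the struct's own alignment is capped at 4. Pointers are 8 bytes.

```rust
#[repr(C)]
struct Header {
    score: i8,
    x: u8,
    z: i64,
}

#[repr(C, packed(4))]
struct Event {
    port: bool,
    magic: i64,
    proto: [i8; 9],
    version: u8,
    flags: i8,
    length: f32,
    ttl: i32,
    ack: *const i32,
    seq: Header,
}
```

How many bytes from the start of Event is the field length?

Header: score at 0 (size 1, align 1) → ends 1; x at 1 (size 1, align 1) → ends 2; pad 6 to align 8 for z; z at 8 (size 8, align 8) → ends 16; total 16 bytes, alignment 8
port at 0 (size 1, align 1) → ends 1
pad 3 to align 4 for magic
magic at 4 (size 8, align 4) → ends 12
proto at 12 (size 9, align 1) → ends 21
version at 21 (size 1, align 1) → ends 22
flags at 22 (size 1, align 1) → ends 23
pad 1 to align 4 for length
length at 24 (size 4, align 4) → ends 28

24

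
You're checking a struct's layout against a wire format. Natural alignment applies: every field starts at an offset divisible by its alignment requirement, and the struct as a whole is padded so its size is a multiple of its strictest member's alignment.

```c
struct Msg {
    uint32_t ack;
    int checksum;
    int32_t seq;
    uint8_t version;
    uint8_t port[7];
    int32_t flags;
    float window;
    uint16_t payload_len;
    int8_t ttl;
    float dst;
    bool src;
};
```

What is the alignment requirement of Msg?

4

member alignments: ack=4, checksum=4, seq=4, version=1, port=1, flags=4, window=4, payload_len=2, ttl=1, dst=4, src=1
max = 4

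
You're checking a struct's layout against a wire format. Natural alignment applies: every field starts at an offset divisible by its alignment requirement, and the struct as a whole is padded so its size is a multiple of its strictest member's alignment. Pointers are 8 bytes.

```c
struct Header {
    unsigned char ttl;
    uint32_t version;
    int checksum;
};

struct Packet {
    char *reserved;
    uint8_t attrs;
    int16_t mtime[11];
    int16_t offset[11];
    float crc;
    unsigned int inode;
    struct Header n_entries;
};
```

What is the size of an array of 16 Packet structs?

1280

Header: @0: ttl [1B, align 1] → 1; +3 pad (align 4); @4: version [4B, align 4] → 8; @8: checksum [4B, align 4] → 12; size 12, align 4
@0: reserved [8B, align 8] → 8
@8: attrs [1B, align 1] → 9
+1 pad (align 2)
@10: mtime [22B, align 2] → 32
@32: offset [22B, align 2] → 54
+2 pad (align 4)
@56: crc [4B, align 4] → 60
@60: inode [4B, align 4] → 64
@64: n_entries [12B, align 4] → 76
+4 tail pad (align 8)
size 80, align 8
array of 16: 16 × 80 = 1280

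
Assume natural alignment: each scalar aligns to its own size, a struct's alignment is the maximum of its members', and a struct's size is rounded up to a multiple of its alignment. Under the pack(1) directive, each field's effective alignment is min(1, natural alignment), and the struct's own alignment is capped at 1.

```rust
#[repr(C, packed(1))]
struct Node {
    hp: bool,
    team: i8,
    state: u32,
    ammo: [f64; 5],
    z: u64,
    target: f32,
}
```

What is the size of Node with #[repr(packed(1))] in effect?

@0: hp [1B, align 1] → 1
@1: team [1B, align 1] → 2
@2: state [4B, align 1] → 6
@6: ammo [40B, align 1] → 46
@46: z [8B, align 1] → 54
@54: target [4B, align 1] → 58
size 58, align 1

58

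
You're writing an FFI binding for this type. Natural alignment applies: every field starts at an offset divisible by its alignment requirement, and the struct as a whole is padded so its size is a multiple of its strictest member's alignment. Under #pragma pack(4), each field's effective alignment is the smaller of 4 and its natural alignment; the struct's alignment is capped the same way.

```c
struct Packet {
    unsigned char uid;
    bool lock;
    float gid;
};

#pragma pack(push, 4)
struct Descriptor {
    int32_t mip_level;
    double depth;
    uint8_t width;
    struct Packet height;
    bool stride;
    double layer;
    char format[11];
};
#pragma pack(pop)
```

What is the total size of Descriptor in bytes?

48

Packet: uid at 0 (size 1, align 1) → ends 1; lock at 1 (size 1, align 1) → ends 2; pad 2 to align 4 for gid; gid at 4 (size 4, align 4) → ends 8; total 8 bytes, alignment 4
mip_level at 0 (size 4, align 4) → ends 4
depth at 4 (size 8, align 4) → ends 12
width at 12 (size 1, align 1) → ends 13
pad 3 to align 4 for height
height at 16 (size 8, align 4) → ends 24
stride at 24 (size 1, align 1) → ends 25
pad 3 to align 4 for layer
layer at 28 (size 8, align 4) → ends 36
format at 36 (size 11, align 1) → ends 47
tail pad 1 to reach multiple of 4
total 48 bytes, alignment 4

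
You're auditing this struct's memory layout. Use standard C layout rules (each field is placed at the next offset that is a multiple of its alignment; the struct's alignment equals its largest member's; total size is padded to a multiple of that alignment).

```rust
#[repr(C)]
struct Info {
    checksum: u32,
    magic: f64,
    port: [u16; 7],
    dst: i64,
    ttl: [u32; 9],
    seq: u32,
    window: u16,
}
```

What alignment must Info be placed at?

member alignments: checksum=4, magic=8, port=2, dst=8, ttl=4, seq=4, window=2
max = 8

8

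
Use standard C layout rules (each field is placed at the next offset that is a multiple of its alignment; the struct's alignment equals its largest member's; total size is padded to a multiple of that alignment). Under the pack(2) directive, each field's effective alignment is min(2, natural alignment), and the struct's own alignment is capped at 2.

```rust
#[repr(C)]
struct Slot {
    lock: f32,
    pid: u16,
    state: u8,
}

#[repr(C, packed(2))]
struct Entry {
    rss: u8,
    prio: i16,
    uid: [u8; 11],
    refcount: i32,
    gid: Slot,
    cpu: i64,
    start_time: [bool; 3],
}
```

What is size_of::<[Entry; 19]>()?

Slot: lock at 0 (size 4, align 4) → ends 4; pid at 4 (size 2, align 2) → ends 6; state at 6 (size 1, align 1) → ends 7; tail pad 1 to reach multiple of 4; total 8 bytes, alignment 4
rss at 0 (size 1, align 1) → ends 1
pad 1 to align 2 for prio
prio at 2 (size 2, align 2) → ends 4
uid at 4 (size 11, align 1) → ends 15
pad 1 to align 2 for refcount
refcount at 16 (size 4, align 2) → ends 20
gid at 20 (size 8, align 2) → ends 28
cpu at 28 (size 8, align 2) → ends 36
start_time at 36 (size 3, align 1) → ends 39
tail pad 1 to reach multiple of 2
total 40 bytes, alignment 2
array of 19: 19 × 40 = 760

760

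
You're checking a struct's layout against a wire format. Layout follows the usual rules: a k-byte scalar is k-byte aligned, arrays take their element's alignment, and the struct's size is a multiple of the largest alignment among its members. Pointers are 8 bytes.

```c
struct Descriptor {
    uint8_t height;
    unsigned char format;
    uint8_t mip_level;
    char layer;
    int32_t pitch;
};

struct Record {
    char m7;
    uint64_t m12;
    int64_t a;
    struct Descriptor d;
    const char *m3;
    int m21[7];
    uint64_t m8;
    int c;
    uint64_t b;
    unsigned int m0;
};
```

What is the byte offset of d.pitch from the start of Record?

Descriptor: 0..1  height  (1B, 1-aligned); 1..2  format  (1B, 1-aligned); 2..3  mip_level  (1B, 1-aligned); 3..4  layer  (1B, 1-aligned); 4..8  pitch  (4B, 4-aligned); sizeof = 8, alignof = 4
0..1  m7  (1B, 1-aligned)
1..8  -- padding (7B)
8..16  m12  (8B, 8-aligned)
16..24  a  (8B, 8-aligned)
24..32  d  (8B, 4-aligned)
within Descriptor: pitch at 4
24 + 4 = 28

28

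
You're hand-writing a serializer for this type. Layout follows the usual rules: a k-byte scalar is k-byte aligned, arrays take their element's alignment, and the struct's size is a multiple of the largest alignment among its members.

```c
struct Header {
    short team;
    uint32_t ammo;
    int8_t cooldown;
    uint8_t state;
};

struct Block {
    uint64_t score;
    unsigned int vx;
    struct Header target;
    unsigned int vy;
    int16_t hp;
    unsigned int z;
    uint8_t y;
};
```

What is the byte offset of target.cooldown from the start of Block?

20

Header: team at 0 (size 2, align 2) → ends 2; pad 2 to align 4 for ammo; ammo at 4 (size 4, align 4) → ends 8; cooldown at 8 (size 1, align 1) → ends 9; state at 9 (size 1, align 1) → ends 10; tail pad 2 to reach multiple of 4; total 12 bytes, alignment 4
score at 0 (size 8, align 8) → ends 8
vx at 8 (size 4, align 4) → ends 12
target at 12 (size 12, align 4) → ends 24
within Header: cooldown at 8
12 + 8 = 20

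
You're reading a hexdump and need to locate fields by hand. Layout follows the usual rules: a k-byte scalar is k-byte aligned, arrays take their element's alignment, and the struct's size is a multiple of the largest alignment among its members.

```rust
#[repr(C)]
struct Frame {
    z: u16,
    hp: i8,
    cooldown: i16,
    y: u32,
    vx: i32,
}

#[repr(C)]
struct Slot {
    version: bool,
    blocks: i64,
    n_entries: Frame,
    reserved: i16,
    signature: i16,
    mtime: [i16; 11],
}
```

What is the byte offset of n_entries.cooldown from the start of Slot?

Frame: z at 0 (size 2, align 2) → ends 2; hp at 2 (size 1, align 1) → ends 3; pad 1 to align 2 for cooldown; cooldown at 4 (size 2, align 2) → ends 6; pad 2 to align 4 for y; y at 8 (size 4, align 4) → ends 12; vx at 12 (size 4, align 4) → ends 16; total 16 bytes, alignment 4
version at 0 (size 1, align 1) → ends 1
pad 7 to align 8 for blocks
blocks at 8 (size 8, align 8) → ends 16
n_entries at 16 (size 16, align 4) → ends 32
within Frame: cooldown at 4
16 + 4 = 20

20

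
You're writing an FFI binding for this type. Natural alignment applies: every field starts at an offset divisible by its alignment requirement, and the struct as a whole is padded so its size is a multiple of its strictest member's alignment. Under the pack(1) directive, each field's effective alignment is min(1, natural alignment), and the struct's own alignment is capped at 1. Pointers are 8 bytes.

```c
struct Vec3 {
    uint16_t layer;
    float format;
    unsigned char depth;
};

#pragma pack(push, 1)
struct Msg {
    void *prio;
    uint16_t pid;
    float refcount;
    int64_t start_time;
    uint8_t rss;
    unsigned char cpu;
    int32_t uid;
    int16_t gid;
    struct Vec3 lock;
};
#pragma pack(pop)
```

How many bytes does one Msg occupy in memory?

Vec3: @0: layer [2B, align 2] → 2; +2 pad (align 4); @4: format [4B, align 4] → 8; @8: depth [1B, align 1] → 9; +3 tail pad (align 4); size 12, align 4
@0: prio [8B, align 1] → 8
@8: pid [2B, align 1] → 10
@10: refcount [4B, align 1] → 14
@14: start_time [8B, align 1] → 22
@22: rss [1B, align 1] → 23
@23: cpu [1B, align 1] → 24
@24: uid [4B, align 1] → 28
@28: gid [2B, align 1] → 30
@30: lock [12B, align 1] → 42
size 42, align 1

42 bytes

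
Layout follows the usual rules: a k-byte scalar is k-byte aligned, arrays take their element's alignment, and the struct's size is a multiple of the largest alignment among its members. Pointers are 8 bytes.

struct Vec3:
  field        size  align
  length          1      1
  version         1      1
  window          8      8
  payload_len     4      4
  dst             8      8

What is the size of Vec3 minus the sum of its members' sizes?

@0: length [1B, align 1] → 1
@1: version [1B, align 1] → 2
+6 pad (align 8)
@8: window [8B, align 8] → 16
@16: payload_len [4B, align 4] → 20
+4 pad (align 8)
@24: dst [8B, align 8] → 32
size 32, align 8
data bytes 22, size 32 → padding 10

10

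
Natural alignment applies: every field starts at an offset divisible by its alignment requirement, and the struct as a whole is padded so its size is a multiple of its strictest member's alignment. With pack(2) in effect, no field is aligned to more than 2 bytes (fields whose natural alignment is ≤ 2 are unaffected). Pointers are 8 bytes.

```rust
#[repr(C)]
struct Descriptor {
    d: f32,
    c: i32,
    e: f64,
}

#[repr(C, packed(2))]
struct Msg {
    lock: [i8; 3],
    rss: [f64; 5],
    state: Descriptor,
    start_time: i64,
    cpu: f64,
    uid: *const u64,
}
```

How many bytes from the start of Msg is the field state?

Descriptor: 0..4  d  (4B, 4-aligned); 4..8  c  (4B, 4-aligned); 8..16  e  (8B, 8-aligned); sizeof = 16, alignof = 8
0..3  lock  (3B, 1-aligned)
3..4  -- padding (1B)
4..44  rss  (40B, 2-aligned)
44..60  state  (16B, 2-aligned)

44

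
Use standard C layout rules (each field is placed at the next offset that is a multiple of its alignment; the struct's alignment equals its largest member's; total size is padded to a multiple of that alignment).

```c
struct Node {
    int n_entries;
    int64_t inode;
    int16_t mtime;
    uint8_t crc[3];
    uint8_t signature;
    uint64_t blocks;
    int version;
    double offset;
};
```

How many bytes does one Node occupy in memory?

48

0..4  n_entries  (4B, 4-aligned)
4..8  -- padding (4B)
8..16  inode  (8B, 8-aligned)
16..18  mtime  (2B, 2-aligned)
18..21  crc  (3B, 1-aligned)
21..22  signature  (1B, 1-aligned)
22..24  -- padding (2B)
24..32  blocks  (8B, 8-aligned)
32..36  version  (4B, 4-aligned)
36..40  -- padding (4B)
40..48  offset  (8B, 8-aligned)
sizeof = 48, alignof = 8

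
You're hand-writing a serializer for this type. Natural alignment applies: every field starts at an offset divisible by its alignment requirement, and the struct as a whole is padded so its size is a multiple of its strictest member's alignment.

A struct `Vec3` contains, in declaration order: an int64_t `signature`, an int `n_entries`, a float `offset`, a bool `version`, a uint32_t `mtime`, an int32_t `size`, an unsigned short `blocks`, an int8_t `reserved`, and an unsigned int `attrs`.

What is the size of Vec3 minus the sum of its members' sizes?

@0: signature [8B, align 8] → 8
@8: n_entries [4B, align 4] → 12
@12: offset [4B, align 4] → 16
@16: version [1B, align 1] → 17
+3 pad (align 4)
@20: mtime [4B, align 4] → 24
@24: size [4B, align 4] → 28
@28: blocks [2B, align 2] → 30
@30: reserved [1B, align 1] → 31
+1 pad (align 4)
@32: attrs [4B, align 4] → 36
+4 tail pad (align 8)
size 40, align 8
data bytes 32, size 40 → padding 8

8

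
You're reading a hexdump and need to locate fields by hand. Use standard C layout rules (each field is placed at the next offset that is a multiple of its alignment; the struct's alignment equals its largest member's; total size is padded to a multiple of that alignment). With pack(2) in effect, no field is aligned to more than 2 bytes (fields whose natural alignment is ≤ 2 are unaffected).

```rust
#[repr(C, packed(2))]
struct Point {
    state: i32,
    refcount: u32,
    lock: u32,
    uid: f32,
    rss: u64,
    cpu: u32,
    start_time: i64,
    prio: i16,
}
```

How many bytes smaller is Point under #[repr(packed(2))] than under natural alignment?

10

natural layout:
  0..4  state  (4B, 4-aligned)
  4..8  refcount  (4B, 4-aligned)
  8..12  lock  (4B, 4-aligned)
  12..16  uid  (4B, 4-aligned)
  16..24  rss  (8B, 8-aligned)
  24..28  cpu  (4B, 4-aligned)
  28..32  -- padding (4B)
  32..40  start_time  (8B, 8-aligned)
  40..42  prio  (2B, 2-aligned)
  42..48  -- tail padding (6B)
  sizeof = 48, alignof = 8
packed(2) layout:
  0..4  state  (4B, 2-aligned)
  4..8  refcount  (4B, 2-aligned)
  8..12  lock  (4B, 2-aligned)
  12..16  uid  (4B, 2-aligned)
  16..24  rss  (8B, 2-aligned)
  24..28  cpu  (4B, 2-aligned)
  28..36  start_time  (8B, 2-aligned)
  36..38  prio  (2B, 2-aligned)
  sizeof = 38, alignof = 2
48 − 38 = 10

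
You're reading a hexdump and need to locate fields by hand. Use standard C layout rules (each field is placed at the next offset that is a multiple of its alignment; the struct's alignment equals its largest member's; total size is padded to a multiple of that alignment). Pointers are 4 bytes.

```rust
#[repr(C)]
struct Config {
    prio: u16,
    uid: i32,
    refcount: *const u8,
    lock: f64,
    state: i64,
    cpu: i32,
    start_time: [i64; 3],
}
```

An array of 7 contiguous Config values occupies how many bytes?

prio at 0 (size 2, align 2) → ends 2
pad 2 to align 4 for uid
uid at 4 (size 4, align 4) → ends 8
refcount at 8 (size 4, align 4) → ends 12
pad 4 to align 8 for lock
lock at 16 (size 8, align 8) → ends 24
state at 24 (size 8, align 8) → ends 32
cpu at 32 (size 4, align 4) → ends 36
pad 4 to align 8 for start_time
start_time at 40 (size 24, align 8) → ends 64
total 64 bytes, alignment 8
array of 7: 7 × 64 = 448

448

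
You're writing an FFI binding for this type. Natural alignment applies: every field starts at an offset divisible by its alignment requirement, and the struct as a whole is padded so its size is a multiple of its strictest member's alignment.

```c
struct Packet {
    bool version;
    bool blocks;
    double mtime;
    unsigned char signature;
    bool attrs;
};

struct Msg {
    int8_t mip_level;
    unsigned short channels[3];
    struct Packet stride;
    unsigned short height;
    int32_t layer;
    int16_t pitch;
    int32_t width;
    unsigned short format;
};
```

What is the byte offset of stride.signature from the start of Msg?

24

Packet: 0..1  version  (1B, 1-aligned); 1..2  blocks  (1B, 1-aligned); 2..8  -- padding (6B); 8..16  mtime  (8B, 8-aligned); 16..17  signature  (1B, 1-aligned); 17..18  attrs  (1B, 1-aligned); 18..24  -- tail padding (6B); sizeof = 24, alignof = 8
0..1  mip_level  (1B, 1-aligned)
1..2  -- padding (1B)
2..8  channels  (6B, 2-aligned)
8..32  stride  (24B, 8-aligned)
within Packet: signature at 16
8 + 16 = 24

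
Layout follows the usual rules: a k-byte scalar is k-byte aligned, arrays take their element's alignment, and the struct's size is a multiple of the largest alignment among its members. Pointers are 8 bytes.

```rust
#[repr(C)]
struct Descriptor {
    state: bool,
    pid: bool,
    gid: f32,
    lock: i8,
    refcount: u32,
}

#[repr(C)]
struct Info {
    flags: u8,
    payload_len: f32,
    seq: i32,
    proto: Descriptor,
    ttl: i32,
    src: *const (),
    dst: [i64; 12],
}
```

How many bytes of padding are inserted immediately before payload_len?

Descriptor: 0..1  state  (1B, 1-aligned); 1..2  pid  (1B, 1-aligned); 2..4  -- padding (2B); 4..8  gid  (4B, 4-aligned); 8..9  lock  (1B, 1-aligned); 9..12  -- padding (3B); 12..16  refcount  (4B, 4-aligned); sizeof = 16, alignof = 4
0..1  flags  (1B, 1-aligned)
1..4  -- padding (3B)
4..8  payload_len  (4B, 4-aligned)

3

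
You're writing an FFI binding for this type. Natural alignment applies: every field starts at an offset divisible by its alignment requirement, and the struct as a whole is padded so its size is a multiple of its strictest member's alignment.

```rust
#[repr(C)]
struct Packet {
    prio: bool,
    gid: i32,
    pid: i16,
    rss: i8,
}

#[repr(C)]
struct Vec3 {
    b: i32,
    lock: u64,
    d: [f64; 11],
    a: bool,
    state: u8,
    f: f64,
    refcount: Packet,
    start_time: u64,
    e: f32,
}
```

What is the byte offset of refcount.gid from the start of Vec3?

124

Packet: @0: prio [1B, align 1] → 1; +3 pad (align 4); @4: gid [4B, align 4] → 8; @8: pid [2B, align 2] → 10; @10: rss [1B, align 1] → 11; +1 tail pad (align 4); size 12, align 4
@0: b [4B, align 4] → 4
+4 pad (align 8)
@8: lock [8B, align 8] → 16
@16: d [88B, align 8] → 104
@104: a [1B, align 1] → 105
@105: state [1B, align 1] → 106
+6 pad (align 8)
@112: f [8B, align 8] → 120
@120: refcount [12B, align 4] → 132
within Packet: gid at 4
120 + 4 = 124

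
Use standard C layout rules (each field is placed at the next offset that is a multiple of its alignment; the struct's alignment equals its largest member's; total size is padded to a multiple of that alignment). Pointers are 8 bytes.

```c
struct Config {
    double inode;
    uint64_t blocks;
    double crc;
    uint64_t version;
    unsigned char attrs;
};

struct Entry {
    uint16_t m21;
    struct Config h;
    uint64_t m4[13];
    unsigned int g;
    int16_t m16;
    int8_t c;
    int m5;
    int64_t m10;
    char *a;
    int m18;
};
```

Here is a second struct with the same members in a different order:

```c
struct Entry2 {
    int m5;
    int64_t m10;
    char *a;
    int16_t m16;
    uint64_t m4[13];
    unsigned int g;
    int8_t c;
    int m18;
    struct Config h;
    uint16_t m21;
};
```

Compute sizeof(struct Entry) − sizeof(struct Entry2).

Config: inode at 0 (size 8, align 8) → ends 8; blocks at 8 (size 8, align 8) → ends 16; crc at 16 (size 8, align 8) → ends 24; version at 24 (size 8, align 8) → ends 32; attrs at 32 (size 1, align 1) → ends 33; tail pad 7 to reach multiple of 8; total 40 bytes, alignment 8
m21 at 0 (size 2, align 2) → ends 2
pad 6 to align 8 for h
h at 8 (size 40, align 8) → ends 48
m4 at 48 (size 104, align 8) → ends 152
g at 152 (size 4, align 4) → ends 156
m16 at 156 (size 2, align 2) → ends 158
c at 158 (size 1, align 1) → ends 159
pad 1 to align 4 for m5
m5 at 160 (size 4, align 4) → ends 164
pad 4 to align 8 for m10
m10 at 168 (size 8, align 8) → ends 176
a at 176 (size 8, align 8) → ends 184
m18 at 184 (size 4, align 4) → ends 188
tail pad 4 to reach multiple of 8
total 192 bytes, alignment 8
— Entry2 —
m5 at 0 (size 4, align 4) → ends 4
pad 4 to align 8 for m10
m10 at 8 (size 8, align 8) → ends 16
a at 16 (size 8, align 8) → ends 24
m16 at 24 (size 2, align 2) → ends 26
pad 6 to align 8 for m4
m4 at 32 (size 104, align 8) → ends 136
g at 136 (size 4, align 4) → ends 140
c at 140 (size 1, align 1) → ends 141
pad 3 to align 4 for m18
m18 at 144 (size 4, align 4) → ends 148
pad 4 to align 8 for h
h at 152 (size 40, align 8) → ends 192
m21 at 192 (size 2, align 2) → ends 194
tail pad 6 to reach multiple of 8
total 200 bytes, alignment 8
192 − 200 = -8

-8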